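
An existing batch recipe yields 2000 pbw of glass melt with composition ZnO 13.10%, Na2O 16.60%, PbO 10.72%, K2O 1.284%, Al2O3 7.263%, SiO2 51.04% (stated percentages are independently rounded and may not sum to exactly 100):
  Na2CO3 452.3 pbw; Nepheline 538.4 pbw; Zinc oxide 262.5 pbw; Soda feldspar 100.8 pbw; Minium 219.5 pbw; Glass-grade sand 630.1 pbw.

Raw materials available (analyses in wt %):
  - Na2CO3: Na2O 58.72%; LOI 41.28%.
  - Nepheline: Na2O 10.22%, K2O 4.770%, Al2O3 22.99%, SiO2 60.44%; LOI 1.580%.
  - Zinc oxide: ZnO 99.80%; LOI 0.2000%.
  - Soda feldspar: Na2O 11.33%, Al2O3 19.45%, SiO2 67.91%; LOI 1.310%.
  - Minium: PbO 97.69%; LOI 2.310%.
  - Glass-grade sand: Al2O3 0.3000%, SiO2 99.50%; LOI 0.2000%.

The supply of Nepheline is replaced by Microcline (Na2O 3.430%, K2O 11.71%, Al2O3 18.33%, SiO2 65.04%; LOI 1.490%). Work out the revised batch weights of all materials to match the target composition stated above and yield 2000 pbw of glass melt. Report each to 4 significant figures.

Revised batch per 2000 pbw glass melt:
  Na2CO3: 449.9 pbw
  Microcline: 219.3 pbw
  Zinc oxide: 262.5 pbw
  Soda feldspar: 532.2 pbw
  Minium: 219.5 pbw
  Glass-grade sand: 519.4 pbw
Total batch = 2203 pbw; LOI loss = 202.6 pbw

The working math carries exact precision throughout. Mid-chain values are printed, with 4-significant-digit rounding, as written; exactly one rounding lands on every reported result. The derived quantities (the yield, ignition loss, the six compositions, glass mass, totals) are computed in full float precision from the batch weights for 2000 pbw of glass, exactly as printed in the problem or answer text.
Per-oxide target masses for 2000 pbw glass melt:
  ZnO: 13.10% × 2000 = 262.0 pbw
  Na2O: 16.60% × 2000 = 332.0 pbw
  PbO: 10.72% × 2000 = 214.4 pbw
  K2O: 1.284% × 2000 = 25.68 pbw
  Al2O3: 7.263% × 2000 = 145.3 pbw
  SiO2: 51.04% × 2000 = 1021 pbw
Checking each oxide sum with the batch weights as given, relative to the basis at hand (each sum matches its target mass up to rounding of the answer):
  ZnO: 262.5·0.9980 = 262.0 pbw (target 262.0 pbw)
  Na2O: 449.9·0.5872 + 219.3·0.03430 + 532.2·0.1133 = 332.0 pbw (target 332.0 pbw)
  PbO: 219.5·0.9769 = 214.4 pbw (target 214.4 pbw)
  K2O: 219.3·0.1171 = 25.68 pbw (target 25.68 pbw)
  Al2O3: 219.3·0.1833 + 532.2·0.1945 + 519.4·0.003000 = 145.3 pbw (target 145.3 pbw)
  SiO2: 219.3·0.6504 + 532.2·0.6791 + 519.4·0.9950 = 1021 pbw (target 1021 pbw)
Auditing the glass mass value: batch Σ − ignition loss = 2000 pbw (per-oxide target masses sum to 2000 pbw; with the basis standing at 2000 pbw — differing by rounding only).
Whole-batch sum: Σ batch = 2203 pbw; Σ batch·LOI gives LOI loss = 202.6 pbw; as yield: glass ÷ batch → 90.80%.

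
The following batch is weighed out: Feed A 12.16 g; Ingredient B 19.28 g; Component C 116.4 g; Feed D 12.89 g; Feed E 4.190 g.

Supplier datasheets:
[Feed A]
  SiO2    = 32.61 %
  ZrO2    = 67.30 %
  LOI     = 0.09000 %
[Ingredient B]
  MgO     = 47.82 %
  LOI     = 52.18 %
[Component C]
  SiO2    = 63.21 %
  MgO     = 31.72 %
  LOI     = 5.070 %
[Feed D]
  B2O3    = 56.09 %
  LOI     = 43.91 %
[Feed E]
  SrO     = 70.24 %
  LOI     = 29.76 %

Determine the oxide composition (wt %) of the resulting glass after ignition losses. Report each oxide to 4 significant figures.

Glass mass = 142.0 g (batch 164.9 − LOI 22.88).
Composition: SiO2 54.59%, ZrO2 5.762%, MgO 32.48%, SrO 2.072%, B2O3 5.090%

All arithmetic maintains full precision throughout — values along the way are displayed with 4-significant-digit rounding across the worked steps. Each reported number is rounded only once. Derived quantities, including yield, totals, ignition loss, five oxide percentages, net glass mass, are recomputed using the weight values per 142.0 g of glass in full precision as quoted within problem or answer.
Oxide masses out of the charge:
  SiO2: 12.16·0.3261 + 116.4·0.6321 = 77.54 g
  ZrO2: 12.16·0.6730 = 8.184 g
  MgO: 19.28·0.4782 + 116.4·0.3172 = 46.14 g
  SrO: 4.190·0.7024 = 2.943 g
  B2O3: 12.89·0.5609 = 7.230 g
LOI: 12.16·9.000e-04 + 19.28·0.5218 + 116.4·0.05070 + 12.89·0.4391 + 4.190·0.2976 = 22.88 g
Glass = total batch minus LOI = 164.9 − 22.88 = 142.0 g (the oxide masses sum to this)
each wt % is 100 × oxide ÷ glass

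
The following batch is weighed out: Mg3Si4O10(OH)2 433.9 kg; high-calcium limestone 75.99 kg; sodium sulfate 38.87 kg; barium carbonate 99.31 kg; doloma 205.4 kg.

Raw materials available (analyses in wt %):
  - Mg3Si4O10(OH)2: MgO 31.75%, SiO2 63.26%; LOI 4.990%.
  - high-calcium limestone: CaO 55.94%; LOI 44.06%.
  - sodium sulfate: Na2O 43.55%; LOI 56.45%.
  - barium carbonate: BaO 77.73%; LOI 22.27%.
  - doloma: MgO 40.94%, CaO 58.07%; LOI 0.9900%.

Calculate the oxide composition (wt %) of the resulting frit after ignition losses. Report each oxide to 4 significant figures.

Each numeric step runs at full float precision through every step; values along the way are displayed with 4-significant-figure rounding in the working — a single rounding completes each reported result; all derived quantities, including glass mass, the five compositions, yield, ignition loss, totals, are carried using the weight values per 752.2 kg of glass at full float precision, precisely as stated by question or answer.
Delivered oxide masses:
  MgO: 433.9·0.3175 + 205.4·0.4094 = 221.9 kg
  SiO2: 433.9·0.6326 = 274.5 kg
  Na2O: 38.87·0.4355 = 16.93 kg
  CaO: 75.99·0.5594 + 205.4·0.5807 = 161.8 kg
  BaO: 99.31·0.7773 = 77.19 kg
LOI: 433.9·0.04990 + 75.99·0.4406 + 38.87·0.5645 + 99.31·0.2227 + 205.4·0.009900 = 101.2 kg
batch − LOI leaves glass = 853.5 − 101.2 = 752.2 kg (= Σ oxide masses)
oxide / glass × 100 gives the wt %

Glass mass = 752.2 kg (batch 853.5 − LOI 101.2).
Composition: MgO 29.49%, SiO2 36.49%, Na2O 2.250%, CaO 21.51%, BaO 10.26%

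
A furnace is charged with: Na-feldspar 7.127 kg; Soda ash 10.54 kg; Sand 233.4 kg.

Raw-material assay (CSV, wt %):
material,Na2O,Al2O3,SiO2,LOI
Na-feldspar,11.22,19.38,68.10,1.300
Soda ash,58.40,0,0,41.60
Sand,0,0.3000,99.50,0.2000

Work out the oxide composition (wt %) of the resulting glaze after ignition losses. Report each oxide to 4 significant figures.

Working values appear rounded to four significant figures on the page. The whole derivation runs at full precision from first step to last — each reported value undergoes a single rounding — all derived quantities, which include LOI, three oxide percentages, glass mass, yield, the totals, are computed at full float precision, as they appear in the problem or the answer, from the batch weights on 246.1 kg of glass.
Mass of each oxide from the mix:
  Na2O: 7.127·0.1122 + 10.54·0.5840 = 6.955 kg
  Al2O3: 7.127·0.1938 + 233.4·0.003000 = 2.081 kg
  SiO2: 7.127·0.6810 + 233.4·0.9950 = 237.1 kg
LOI: 7.127·0.01300 + 10.54·0.4160 + 233.4·0.002000 = 4.944 kg
The glass mass, total less LOI, = 251.1 − 4.944 = 246.1 kg (equal to the oxide-mass sum)
wt %: oxide over glass, times 100

Glass mass = 246.1 kg (batch 251.1 − LOI 4.944).
Composition: Na2O 2.826%, Al2O3 0.8457%, SiO2 96.33%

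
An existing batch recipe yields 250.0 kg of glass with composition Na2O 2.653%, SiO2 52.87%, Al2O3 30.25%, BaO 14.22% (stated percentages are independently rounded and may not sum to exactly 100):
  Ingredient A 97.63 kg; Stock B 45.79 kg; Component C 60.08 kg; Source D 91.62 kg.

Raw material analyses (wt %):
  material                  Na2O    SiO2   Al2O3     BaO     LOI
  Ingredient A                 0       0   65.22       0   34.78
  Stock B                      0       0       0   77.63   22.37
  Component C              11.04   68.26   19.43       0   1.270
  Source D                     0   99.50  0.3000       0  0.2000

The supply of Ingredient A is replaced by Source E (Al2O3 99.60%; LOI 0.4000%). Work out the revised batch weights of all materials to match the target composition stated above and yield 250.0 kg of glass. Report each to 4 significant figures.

Revised batch per 250.0 kg glass:
  Source E: 63.93 kg
  Stock B: 45.79 kg
  Component C: 60.08 kg
  Source D: 91.62 kg
Total batch = 261.4 kg; LOI loss = 11.45 kg

Intermediates appear, rounded to 4 significant digits, in the printout. All internal work maintains full precision end to end. A single rounding yields every reported value; the derived quantities are recomputed from the batch weights for 250.0 kg of glass at full float precision (yield, glass mass, the totals, ignition loss, four oxide percentages) exactly as printed in the problem or answer text.
Target masses of each oxide per 250.0 kg glass:
  Na2O: 2.653% × 250.0 = 6.632 kg
  SiO2: 52.87% × 250.0 = 132.2 kg
  Al2O3: 30.25% × 250.0 = 75.62 kg
  BaO: 14.22% × 250.0 = 35.55 kg
A balance pass over the oxides, working from each reported weight, relative to the basis at hand (oxide sums agree with the targets exact up to rounding of places):
  Na2O: 60.08·0.1104 = 6.633 kg (target 6.632 kg)
  SiO2: 60.08·0.6826 + 91.62·0.9950 = 132.2 kg (target 132.2 kg)
  Al2O3: 63.93·0.9960 + 60.08·0.1943 + 91.62·0.003000 = 75.62 kg (target 75.62 kg)
  BaO: 45.79·0.7763 = 35.55 kg (target 35.55 kg)
The glass-mass cross-check: Σ batch − LOI loss = 250.0 kg (targets for the oxides total 250.0 kg; the stated basis being 250.0 kg — deltas are rounding alone).
Batch total: Σ batch = 261.4 kg; the LOI term Σ batch·LOI equals 11.45 kg; yield: glass divided by total = 95.62%.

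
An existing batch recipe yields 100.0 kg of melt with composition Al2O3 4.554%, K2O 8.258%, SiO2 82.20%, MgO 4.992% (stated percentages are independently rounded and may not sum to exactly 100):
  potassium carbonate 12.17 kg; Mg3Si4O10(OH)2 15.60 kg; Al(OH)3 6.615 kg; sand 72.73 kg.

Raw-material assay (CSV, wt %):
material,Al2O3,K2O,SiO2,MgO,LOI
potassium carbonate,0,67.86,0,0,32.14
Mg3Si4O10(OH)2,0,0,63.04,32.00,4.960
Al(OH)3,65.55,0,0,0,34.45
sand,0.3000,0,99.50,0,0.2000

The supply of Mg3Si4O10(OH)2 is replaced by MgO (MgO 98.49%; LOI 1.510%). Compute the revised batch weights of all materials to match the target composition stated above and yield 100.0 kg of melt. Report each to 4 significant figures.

Full precision is carried through every step; in-progress results are displayed with 4-significant-figure rounding within the worked lines — a single rounding finalizes every reported number; all derived quantities (totals, the four compositions, LOI, glass mass, yield) are computed from the weighed amounts per 100.0 kg of glass at full precision, as written in the problem or the answer.
Target masses of each oxide per 100.0 kg melt:
  Al2O3: 4.554% × 100.0 = 4.554 kg
  K2O: 8.258% × 100.0 = 8.258 kg
  SiO2: 82.20% × 100.0 = 82.20 kg
  MgO: 4.992% × 100.0 = 4.992 kg
Oxide-by-oxide audit per the reported batch figures, per the basis as stated (sum by sum, the targets are met modulo rounding of the values):
  Al2O3: 6.569·0.6555 + 82.61·0.003000 = 4.554 kg (target 4.554 kg)
  K2O: 12.17·0.6786 = 8.259 kg (target 8.258 kg)
  SiO2: 82.61·0.9950 = 82.20 kg (target 82.20 kg)
  MgO: 5.069·0.9849 = 4.992 kg (target 4.992 kg)
The glass-mass cross-check: total batch − LOI = 100.0 kg (the Σ of target masses is 100.0 kg; versus the stated basis of 100.0 kg — rounding explains the deltas).
Adding the batch up: Σ batch = 106.4 kg; Σ batch·LOI gives LOI loss = 6.416 kg; yield, glass over the total, = 93.97%.

Revised batch per 100.0 kg melt:
  potassium carbonate: 12.17 kg
  MgO: 5.069 kg
  Al(OH)3: 6.569 kg
  sand: 82.61 kg
Total batch = 106.4 kg; LOI loss = 6.416 kg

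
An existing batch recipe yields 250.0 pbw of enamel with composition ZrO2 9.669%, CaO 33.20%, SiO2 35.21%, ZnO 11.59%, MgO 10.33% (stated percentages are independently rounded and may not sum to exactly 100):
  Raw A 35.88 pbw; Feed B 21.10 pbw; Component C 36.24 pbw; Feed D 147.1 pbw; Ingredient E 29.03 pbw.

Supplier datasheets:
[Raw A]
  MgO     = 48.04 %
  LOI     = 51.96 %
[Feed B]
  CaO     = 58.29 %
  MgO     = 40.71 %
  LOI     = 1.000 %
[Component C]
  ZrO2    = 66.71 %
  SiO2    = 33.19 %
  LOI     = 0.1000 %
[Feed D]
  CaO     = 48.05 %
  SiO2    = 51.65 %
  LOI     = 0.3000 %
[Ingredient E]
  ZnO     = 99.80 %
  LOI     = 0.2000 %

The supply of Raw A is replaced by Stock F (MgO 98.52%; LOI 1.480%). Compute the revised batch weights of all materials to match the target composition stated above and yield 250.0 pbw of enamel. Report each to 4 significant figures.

Revised batch per 250.0 pbw enamel:
  Stock F: 17.49 pbw
  Feed B: 21.10 pbw
  Component C: 36.24 pbw
  Feed D: 147.1 pbw
  Ingredient E: 29.03 pbw
Total batch = 251.0 pbw; LOI loss = 1.005 pbw

Working values are displayed rounded off to 4 significant digits in the working. Each numeric step keeps full float precision throughout. Every reported number is rounded just once. Derived quantities, including five oxide percentages, yield, ignition loss, the totals, glass mass, are re-derived from the batch weights at 250.0 pbw of glass in full precision, as written in question or answer.
Target oxide masses per 250.0 pbw enamel:
  ZrO2: 9.669% × 250.0 = 24.17 pbw
  CaO: 33.20% × 250.0 = 83.00 pbw
  SiO2: 35.21% × 250.0 = 88.02 pbw
  ZnO: 11.59% × 250.0 = 28.98 pbw
  MgO: 10.33% × 250.0 = 25.82 pbw
Balance tally, oxide-wise, given the weights on record, per the basis as stated (each sum matches its target mass modulo rounding of the values):
  ZrO2: 36.24·0.6671 = 24.18 pbw (target 24.17 pbw)
  CaO: 21.10·0.5829 + 147.1·0.4805 = 82.98 pbw (target 83.00 pbw)
  SiO2: 36.24·0.3319 + 147.1·0.5165 = 88.01 pbw (target 88.02 pbw)
  ZnO: 29.03·0.9980 = 28.97 pbw (target 28.98 pbw)
  MgO: 17.49·0.9852 + 21.10·0.4071 = 25.82 pbw (target 25.82 pbw)
Consistency of the glass mass: batch total minus LOI = 250.0 pbw (the targets, summed, come to 250.0 pbw; the stated basis being 250.0 pbw — rounding explains the deltas).
Summing the batch: Σ batch = 251.0 pbw; Σ batch·LOI gives LOI loss = 1.005 pbw; the yield ratio, glass ÷ batch: 99.60%.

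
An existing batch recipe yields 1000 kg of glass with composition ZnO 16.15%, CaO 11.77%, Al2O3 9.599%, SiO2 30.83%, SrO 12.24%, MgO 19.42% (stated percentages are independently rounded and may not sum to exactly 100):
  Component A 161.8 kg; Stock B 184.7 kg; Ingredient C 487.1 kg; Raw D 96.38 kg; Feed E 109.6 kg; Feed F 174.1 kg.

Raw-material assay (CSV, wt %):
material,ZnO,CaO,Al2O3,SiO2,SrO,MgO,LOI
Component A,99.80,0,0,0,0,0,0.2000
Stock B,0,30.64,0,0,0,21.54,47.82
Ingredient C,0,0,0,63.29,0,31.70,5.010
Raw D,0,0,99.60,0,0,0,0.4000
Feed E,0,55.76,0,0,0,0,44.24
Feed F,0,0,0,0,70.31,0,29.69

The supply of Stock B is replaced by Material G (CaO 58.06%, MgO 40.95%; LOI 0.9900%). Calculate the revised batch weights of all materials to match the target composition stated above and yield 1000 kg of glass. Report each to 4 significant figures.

Every computation keeps full float precision in all steps. Values along the way are displayed rounded off to 4 significant figures between the steps. A single rounding yields each reported result; all derived quantities are carried at exact precision (the six compositions, the totals, ignition loss, net glass mass, yield) starting from the weights for 1000 kg of glass, as quoted within the problem or the answer.
Target oxide masses per 1000 kg glass:
  ZnO: 16.15% × 1000 = 161.5 kg
  CaO: 11.77% × 1000 = 117.7 kg
  Al2O3: 9.599% × 1000 = 95.99 kg
  SiO2: 30.83% × 1000 = 308.3 kg
  SrO: 12.24% × 1000 = 122.4 kg
  MgO: 19.42% × 1000 = 194.2 kg
Balance tally, oxide-wise, from the weights as reported, on the stated basis (each sum matches its target mass within answer rounding):
  ZnO: 161.8·0.9980 = 161.5 kg (target 161.5 kg)
  CaO: 97.15·0.5806 + 109.9·0.5576 = 117.7 kg (target 117.7 kg)
  Al2O3: 96.38·0.9960 = 95.99 kg (target 95.99 kg)
  SiO2: 487.1·0.6329 = 308.3 kg (target 308.3 kg)
  SrO: 174.1·0.7031 = 122.4 kg (target 122.4 kg)
  MgO: 97.15·0.4095 + 487.1·0.3170 = 194.2 kg (target 194.2 kg)
Glass mass check: batch Σ − ignition loss = 1000 kg (summing oxide targets gives 1000 kg; basis as stated: 1000 kg — any gap is answer rounding).
Whole-batch sum: Σ batch = 1126 kg; the LOI term Σ batch·LOI equals 126.4 kg; yield = glass ÷ total batch = 88.78%.

Revised batch per 1000 kg glass:
  Component A: 161.8 kg
  Material G: 97.15 kg
  Ingredient C: 487.1 kg
  Raw D: 96.38 kg
  Feed E: 109.9 kg
  Feed F: 174.1 kg
Total batch = 1126 kg; LOI loss = 126.4 kg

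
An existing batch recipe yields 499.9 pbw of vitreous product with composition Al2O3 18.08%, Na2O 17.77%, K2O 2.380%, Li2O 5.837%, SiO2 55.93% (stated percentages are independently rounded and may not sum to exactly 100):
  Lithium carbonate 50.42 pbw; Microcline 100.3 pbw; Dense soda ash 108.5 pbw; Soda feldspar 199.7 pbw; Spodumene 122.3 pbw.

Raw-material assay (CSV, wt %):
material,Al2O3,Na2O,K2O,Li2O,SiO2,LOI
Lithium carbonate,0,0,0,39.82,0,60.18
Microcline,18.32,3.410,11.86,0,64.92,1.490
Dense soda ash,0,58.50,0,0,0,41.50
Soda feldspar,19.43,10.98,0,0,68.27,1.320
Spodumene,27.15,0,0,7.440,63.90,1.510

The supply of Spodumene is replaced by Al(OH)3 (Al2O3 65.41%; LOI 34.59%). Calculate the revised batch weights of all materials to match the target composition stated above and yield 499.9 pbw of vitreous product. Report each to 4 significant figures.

Mid-chain values are shown rounded to 4 significant digits across the worked steps. Each numeric step carries full precision in every operation. Every reported result is rounded exactly once — the derived quantities, which include net glass mass, the five compositions, the yield, ignition loss, totals, are re-derived in exact precision, as written in problem or answer, from the weighed amounts at 499.9 pbw of glass.
Per-oxide target masses for 499.9 pbw vitreous product:
  Al2O3: 18.08% × 499.9 = 90.38 pbw
  Na2O: 17.77% × 499.9 = 88.83 pbw
  K2O: 2.380% × 499.9 = 11.90 pbw
  Li2O: 5.837% × 499.9 = 29.18 pbw
  SiO2: 55.93% × 499.9 = 279.6 pbw
Oxide-by-oxide audit on the weights just shown, against the basis in use (oxide sums agree with the targets given rounding of the digits):
  Al2O3: 100.3·0.1832 + 314.1·0.1943 + 16.76·0.6541 = 90.37 pbw (target 90.38 pbw)
  Na2O: 100.3·0.03410 + 87.04·0.5850 + 314.1·0.1098 = 88.83 pbw (target 88.83 pbw)
  K2O: 100.3·0.1186 = 11.90 pbw (target 11.90 pbw)
  Li2O: 73.28·0.3982 = 29.18 pbw (target 29.18 pbw)
  SiO2: 100.3·0.6492 + 314.1·0.6827 = 279.6 pbw (target 279.6 pbw)
The glass-mass cross-check: batch total minus LOI = 499.8 pbw (the targets, summed, come to 499.9 pbw; against the stated basis, 499.9 pbw — differing by rounding only).
Total batch = Σ batch = 591.5 pbw; LOI loss = Σ batch·LOI = 91.66 pbw; yield, glass over the total, = 84.50%.

Revised batch per 499.9 pbw vitreous product:
  Lithium carbonate: 73.28 pbw
  Microcline: 100.3 pbw
  Dense soda ash: 87.04 pbw
  Soda feldspar: 314.1 pbw
  Al(OH)3: 16.76 pbw
Total batch = 591.5 pbw; LOI loss = 91.66 pbw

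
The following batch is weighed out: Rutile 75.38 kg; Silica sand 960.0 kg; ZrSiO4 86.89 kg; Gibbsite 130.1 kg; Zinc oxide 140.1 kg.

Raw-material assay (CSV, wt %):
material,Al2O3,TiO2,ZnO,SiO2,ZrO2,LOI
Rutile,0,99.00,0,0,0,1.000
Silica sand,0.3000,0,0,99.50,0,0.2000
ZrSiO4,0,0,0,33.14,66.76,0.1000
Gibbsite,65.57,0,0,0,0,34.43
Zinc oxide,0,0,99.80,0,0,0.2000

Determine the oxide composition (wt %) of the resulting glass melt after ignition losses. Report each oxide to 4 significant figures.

Glass mass = 1345 kg (batch 1392 − LOI 47.83).
Composition: Al2O3 6.558%, TiO2 5.550%, ZnO 10.40%, SiO2 73.18%, ZrO2 4.314%

All internal work runs at full precision at all times; working values are printed (rounded to 4 significant figures) in the working; a single rounding completes every reported result. The derived quantities are carried at exact precision (the five compositions, LOI, the yield, totals, net glass mass) starting from the weights for 1345 kg of glass, as quoted within question or answer.
Oxide masses out of the charge:
  Al2O3: 960.0·0.003000 + 130.1·0.6557 = 88.19 kg
  TiO2: 75.38·0.9900 = 74.63 kg
  ZnO: 140.1·0.9980 = 139.8 kg
  SiO2: 960.0·0.9950 + 86.89·0.3314 = 984.0 kg
  ZrO2: 86.89·0.6676 = 58.01 kg
LOI: 75.38·0.01000 + 960.0·0.002000 + 86.89·0.001000 + 130.1·0.3443 + 140.1·0.002000 = 47.83 kg
Glass mass = batch − LOI = 1392 − 47.83 = 1345 kg (consistent with Σ oxide mass)
oxide / glass × 100 gives the wt %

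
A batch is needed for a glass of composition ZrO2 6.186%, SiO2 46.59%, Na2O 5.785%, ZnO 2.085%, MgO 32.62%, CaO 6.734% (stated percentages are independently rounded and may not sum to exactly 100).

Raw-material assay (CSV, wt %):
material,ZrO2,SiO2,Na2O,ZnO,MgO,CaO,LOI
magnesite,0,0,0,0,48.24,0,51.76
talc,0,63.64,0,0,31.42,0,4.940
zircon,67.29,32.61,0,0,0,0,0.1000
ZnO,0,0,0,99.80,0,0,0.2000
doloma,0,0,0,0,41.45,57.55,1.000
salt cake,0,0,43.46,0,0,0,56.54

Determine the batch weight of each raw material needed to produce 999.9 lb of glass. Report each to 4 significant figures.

Batch per 999.9 lb glass:
  magnesite: 129.5 lb
  talc: 684.9 lb
  zircon: 91.92 lb
  ZnO: 20.89 lb
  doloma: 117.0 lb
  salt cake: 133.1 lb
Total batch = 1177 lb; LOI loss = 177.4 lb; yield = 84.93%

The intermediate values are shown, rounded to four significant digits, when written out; all internal work carries full float precision in every operation. Exactly one rounding is applied to each reported number; all derived quantities, which include the six compositions, ignition loss, totals, net glass mass, the yield, are re-derived in full precision, exactly as shown in the problem or the answer, from the batch weights on 999.9 lb of glass.
Oxide-by-oxide targets in 999.9 lb glass:
  ZrO2: 6.186% × 999.9 = 61.85 lb
  SiO2: 46.59% × 999.9 = 465.9 lb
  Na2O: 5.785% × 999.9 = 57.84 lb
  ZnO: 2.085% × 999.9 = 20.85 lb
  MgO: 32.62% × 999.9 = 326.2 lb
  CaO: 6.734% × 999.9 = 67.33 lb
Per-oxide balance check working from each reported weight, relative to the basis at hand (each sum matches its target mass within answer rounding):
  ZrO2: 91.92·0.6729 = 61.85 lb (target 61.85 lb)
  SiO2: 684.9·0.6364 + 91.92·0.3261 = 465.8 lb (target 465.9 lb)
  Na2O: 133.1·0.4346 = 57.85 lb (target 57.84 lb)
  ZnO: 20.89·0.9980 = 20.85 lb (target 20.85 lb)
  MgO: 129.5·0.4824 + 684.9·0.3142 + 117.0·0.4145 = 326.2 lb (target 326.2 lb)
  CaO: 117.0·0.5755 = 67.33 lb (target 67.33 lb)
The glass-mass cross-check: Σ batch − LOI loss = 999.9 lb (the Σ of target masses is 999.9 lb; with the basis standing at 999.9 lb — gaps are rounding artifacts).
Batch grand total — Σ batch = 1177 lb; LOI removed, Σ of batch·LOI: 177.4 lb; yield, glass over the total, = 84.93%.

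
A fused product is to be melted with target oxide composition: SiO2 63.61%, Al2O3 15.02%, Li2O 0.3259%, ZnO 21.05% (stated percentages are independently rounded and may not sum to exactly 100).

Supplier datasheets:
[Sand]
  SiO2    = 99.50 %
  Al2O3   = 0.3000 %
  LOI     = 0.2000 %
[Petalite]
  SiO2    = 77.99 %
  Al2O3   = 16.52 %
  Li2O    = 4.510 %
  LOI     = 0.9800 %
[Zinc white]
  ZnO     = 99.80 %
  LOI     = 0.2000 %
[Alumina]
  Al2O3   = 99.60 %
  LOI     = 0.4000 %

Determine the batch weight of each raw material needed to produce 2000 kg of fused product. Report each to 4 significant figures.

Batch per 2000 kg fused product:
  Sand: 1165 kg
  Petalite: 144.5 kg
  Zinc white: 421.8 kg
  Alumina: 274.1 kg
Total batch = 2005 kg; LOI loss = 5.686 kg; yield = 99.72%

The intermediate values are displayed, rounded to four significant figures, in the printout. Every computation maintains exact precision throughout — exactly one rounding goes into each reported result. Derived quantities (totals, glass mass, yield, four oxide percentages, ignition loss) are re-derived at exact precision starting from the weights for 2000 kg of glass exactly as printed in the problem or answer text.
Oxide-by-oxide targets in 2000 kg fused product:
  SiO2: 63.61% × 2000 = 1272 kg
  Al2O3: 15.02% × 2000 = 300.4 kg
  Li2O: 0.3259% × 2000 = 6.518 kg
  ZnO: 21.05% × 2000 = 421.0 kg
Mass-balance tally per oxide given the weights on record, at the basis given (sums match the target masses within answer rounding):
  SiO2: 1165·0.9950 + 144.5·0.7799 = 1272 kg (target 1272 kg)
  Al2O3: 1165·0.003000 + 144.5·0.1652 + 274.1·0.9960 = 300.4 kg (target 300.4 kg)
  Li2O: 144.5·0.04510 = 6.517 kg (target 6.518 kg)
  ZnO: 421.8·0.9980 = 421.0 kg (target 421.0 kg)
Glass-mass bookkeeping: batch total minus LOI = 2000 kg (the Σ of target masses is 2000 kg; basis as stated: 2000 kg — differing by rounding only).
Adding the batch up: Σ batch = 2005 kg; ignition loss, Σ(batch × LOI) = 5.686 kg; yield, glass over the total, = 99.72%.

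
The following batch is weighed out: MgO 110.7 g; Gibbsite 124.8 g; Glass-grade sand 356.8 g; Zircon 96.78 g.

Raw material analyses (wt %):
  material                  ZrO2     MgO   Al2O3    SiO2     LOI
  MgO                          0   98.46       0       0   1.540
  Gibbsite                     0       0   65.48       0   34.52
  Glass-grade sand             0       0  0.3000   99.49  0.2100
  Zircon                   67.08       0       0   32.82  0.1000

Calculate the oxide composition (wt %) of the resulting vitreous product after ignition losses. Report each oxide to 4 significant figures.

Glass mass = 643.4 g (batch 689.1 − LOI 45.63).
Composition: ZrO2 10.09%, MgO 16.94%, Al2O3 12.87%, SiO2 60.10%

The working math keeps exact precision through the solve. The intermediate values are displayed (rounded to four significant figures) in the working. Exactly one rounding lands on every reported value; the derived quantities (the totals, four oxide percentages, net glass mass, LOI, yield) are carried from the weighed amounts per 643.4 g of glass at full float precision, as set out in either problem or answer.
Delivered oxide masses:
  ZrO2: 96.78·0.6708 = 64.92 g
  MgO: 110.7·0.9846 = 109.0 g
  Al2O3: 124.8·0.6548 + 356.8·0.003000 = 82.79 g
  SiO2: 356.8·0.9949 + 96.78·0.3282 = 386.7 g
LOI: 110.7·0.01540 + 124.8·0.3452 + 356.8·0.002100 + 96.78·0.001000 = 45.63 g
Glass = total batch minus LOI = 689.1 − 45.63 = 643.4 g (= Σ oxide masses)
wt % = 100 × oxide mass / glass mass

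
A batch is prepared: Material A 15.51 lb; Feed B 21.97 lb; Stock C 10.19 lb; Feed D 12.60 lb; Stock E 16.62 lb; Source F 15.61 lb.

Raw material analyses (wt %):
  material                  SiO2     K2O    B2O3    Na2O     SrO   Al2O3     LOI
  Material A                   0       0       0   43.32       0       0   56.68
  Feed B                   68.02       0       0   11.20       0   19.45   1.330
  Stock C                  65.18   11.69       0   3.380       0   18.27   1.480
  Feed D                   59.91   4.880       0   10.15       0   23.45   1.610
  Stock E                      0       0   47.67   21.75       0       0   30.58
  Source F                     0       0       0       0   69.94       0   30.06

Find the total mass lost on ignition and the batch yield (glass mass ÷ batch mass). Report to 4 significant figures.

All arithmetic carries exact precision at each step; the intermediate values are shown, with 4-significant-figure rounding, at each printed step — exactly one rounding lands on each reported figure; the derived quantities, which include net glass mass, LOI, the totals, the yield, six oxide percentages, are recomputed at exact precision, as they appear in either problem or answer, from the weighed amounts on 73.29 lb of glass.
Loss on ignition, line by line:
  Material A: 15.51 × 0.5668 = 8.791 lb
  Feed B: 21.97 × 0.01330 = 0.2922 lb
  Stock C: 10.19 × 0.01480 = 0.1508 lb
  Feed D: 12.60 × 0.01610 = 0.2029 lb
  Stock E: 16.62 × 0.3058 = 5.082 lb
  Source F: 15.61 × 0.3006 = 4.692 lb
Total LOI = 19.21 lb
Glass = batch − LOI = 92.50 − 19.21 = 73.29 lb

LOI loss = 19.21 lb; glass = 73.29 lb; yield = 79.23%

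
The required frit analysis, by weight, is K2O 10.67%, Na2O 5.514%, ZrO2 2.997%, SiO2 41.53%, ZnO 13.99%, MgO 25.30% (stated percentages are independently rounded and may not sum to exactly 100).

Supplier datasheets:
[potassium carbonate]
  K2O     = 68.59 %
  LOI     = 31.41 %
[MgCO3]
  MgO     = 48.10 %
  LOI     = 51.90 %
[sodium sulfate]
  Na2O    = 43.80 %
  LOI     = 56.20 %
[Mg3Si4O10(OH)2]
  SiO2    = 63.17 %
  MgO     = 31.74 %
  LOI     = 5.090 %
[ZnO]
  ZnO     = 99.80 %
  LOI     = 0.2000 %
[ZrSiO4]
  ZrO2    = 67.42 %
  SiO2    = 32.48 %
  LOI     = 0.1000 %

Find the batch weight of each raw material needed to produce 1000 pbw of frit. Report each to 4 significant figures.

Values along the way are rounded to 4 significant figures when quoted — the working math holds exact precision end to end — each reported number receives exactly one rounding. All derived quantities, which include LOI, the yield, totals, glass mass, the six compositions, are rebuilt at exact precision, as set out in either problem or answer, from the weighed amounts on 1000 pbw of glass.
Oxide mass targets, per 1000 pbw frit:
  K2O: 10.67% × 1000 = 106.7 pbw
  Na2O: 5.514% × 1000 = 55.14 pbw
  ZrO2: 2.997% × 1000 = 29.97 pbw
  SiO2: 41.53% × 1000 = 415.3 pbw
  ZnO: 13.99% × 1000 = 139.9 pbw
  MgO: 25.30% × 1000 = 253.0 pbw
A balance pass over the oxides, using the reported weights, per the basis as stated (sums match the target masses exact up to rounding of places):
  K2O: 155.6·0.6859 = 106.7 pbw (target 106.7 pbw)
  Na2O: 125.9·0.4380 = 55.14 pbw (target 55.14 pbw)
  ZrO2: 44.45·0.6742 = 29.97 pbw (target 29.97 pbw)
  SiO2: 634.6·0.6317 + 44.45·0.3248 = 415.3 pbw (target 415.3 pbw)
  ZnO: 140.2·0.9980 = 139.9 pbw (target 139.9 pbw)
  MgO: 107.2·0.4810 + 634.6·0.3174 = 253.0 pbw (target 253.0 pbw)
Glass-mass sanity pass: total batch − LOI = 1000 pbw (the targets, summed, come to 1000 pbw; stated basis 1000 pbw — differing by rounding only).
Summing the batch: Σ batch = 1208 pbw; LOI removed, Σ of batch·LOI: 207.9 pbw; yield = glass ÷ total batch = 82.79%.

Batch per 1000 pbw frit:
  potassium carbonate: 155.6 pbw
  MgCO3: 107.2 pbw
  sodium sulfate: 125.9 pbw
  Mg3Si4O10(OH)2: 634.6 pbw
  ZnO: 140.2 pbw
  ZrSiO4: 44.45 pbw
Total batch = 1208 pbw; LOI loss = 207.9 pbw; yield = 82.79%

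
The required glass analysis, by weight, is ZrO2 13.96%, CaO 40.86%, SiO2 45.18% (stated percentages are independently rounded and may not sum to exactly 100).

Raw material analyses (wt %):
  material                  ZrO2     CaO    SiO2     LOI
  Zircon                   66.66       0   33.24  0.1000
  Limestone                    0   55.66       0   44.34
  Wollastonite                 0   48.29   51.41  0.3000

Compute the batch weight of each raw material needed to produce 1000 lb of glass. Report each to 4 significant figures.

Exact precision is kept through the solve; mid-chain values appear rounded to 4 significant digits alongside each step — every reported number undergoes a single rounding — derived quantities are rebuilt at full float precision (ignition loss, net glass mass, the three compositions, yield, totals) from the batch weights per 1000 lb of glass, as they appear in the problem or answer text.
Oxide-by-oxide targets in 1000 lb glass:
  ZrO2: 13.96% × 1000 = 139.6 lb
  CaO: 40.86% × 1000 = 408.6 lb
  SiO2: 45.18% × 1000 = 451.8 lb
Per-oxide balance check on the weights just shown, per the basis as stated (delivered sums recover each target within answer rounding):
  ZrO2: 209.4·0.6666 = 139.6 lb (target 139.6 lb)
  CaO: 89.12·0.5566 + 743.4·0.4829 = 408.6 lb (target 408.6 lb)
  SiO2: 209.4·0.3324 + 743.4·0.5141 = 451.8 lb (target 451.8 lb)
Glass-mass bookkeeping: total batch − LOI = 1000 lb (the Σ of target masses is 1000 lb; versus the stated basis of 1000 lb — rounding explains the deltas).
Batch total: Σ batch = 1042 lb; loss to ignition Σ batch·LOI = 41.96 lb; the yield ratio, glass ÷ batch: 95.97%.

Batch per 1000 lb glass:
  Zircon: 209.4 lb
  Limestone: 89.12 lb
  Wollastonite: 743.4 lb
Total batch = 1042 lb; LOI loss = 41.96 lb; yield = 95.97%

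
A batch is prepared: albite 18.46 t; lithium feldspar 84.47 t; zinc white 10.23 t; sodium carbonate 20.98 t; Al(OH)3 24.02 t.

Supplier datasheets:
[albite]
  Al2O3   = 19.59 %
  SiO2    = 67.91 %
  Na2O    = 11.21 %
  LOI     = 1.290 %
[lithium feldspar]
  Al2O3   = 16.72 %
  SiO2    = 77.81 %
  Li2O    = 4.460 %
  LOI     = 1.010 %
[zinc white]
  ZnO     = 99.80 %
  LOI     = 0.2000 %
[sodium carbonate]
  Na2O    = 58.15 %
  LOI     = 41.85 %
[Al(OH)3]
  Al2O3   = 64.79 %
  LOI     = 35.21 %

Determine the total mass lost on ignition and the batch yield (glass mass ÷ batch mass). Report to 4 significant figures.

All internal work holds exact precision through the solve — mid-chain values are displayed with 4-significant-figure rounding in the working. Exactly one rounding goes into each reported result — the derived quantities (totals, five oxide percentages, net glass mass, ignition loss, yield) are rebuilt in full float precision using the weight values on 139.8 t of glass as set out in question or answer.
Ignition loss by material:
  albite: 18.46 × 0.01290 = 0.2381 t
  lithium feldspar: 84.47 × 0.01010 = 0.8531 t
  zinc white: 10.23 × 0.002000 = 0.02046 t
  sodium carbonate: 20.98 × 0.4185 = 8.780 t
  Al(OH)3: 24.02 × 0.3521 = 8.457 t
Total LOI = 18.35 t
Glass = batch − LOI = 158.2 − 18.35 = 139.8 t

LOI loss = 18.35 t; glass = 139.8 t; yield = 88.40%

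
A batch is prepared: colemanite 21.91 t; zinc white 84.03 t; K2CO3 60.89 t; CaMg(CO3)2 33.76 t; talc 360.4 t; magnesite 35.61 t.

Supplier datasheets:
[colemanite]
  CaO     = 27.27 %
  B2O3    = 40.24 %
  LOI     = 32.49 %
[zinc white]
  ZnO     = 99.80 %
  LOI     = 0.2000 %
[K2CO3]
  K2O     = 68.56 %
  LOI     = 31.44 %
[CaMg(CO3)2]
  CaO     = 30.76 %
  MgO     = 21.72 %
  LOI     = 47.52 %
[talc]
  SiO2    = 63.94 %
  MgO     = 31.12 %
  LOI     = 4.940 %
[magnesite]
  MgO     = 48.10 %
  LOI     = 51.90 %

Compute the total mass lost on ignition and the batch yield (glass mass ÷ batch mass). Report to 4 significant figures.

LOI loss = 78.76 t; glass = 517.8 t; yield = 86.80%

Each numeric step keeps exact precision at each step; intermediates appear rounded to four significant figures when written out. A single rounding completes every reported figure; the derived quantities, which include totals, yield, the six compositions, net glass mass, LOI, are rebuilt in full float precision, as set out in the question or the answer, from the weighed amounts per 517.8 t of glass.
Material-by-material LOI:
  colemanite: 21.91 × 0.3249 = 7.119 t
  zinc white: 84.03 × 0.002000 = 0.1681 t
  K2CO3: 60.89 × 0.3144 = 19.14 t
  CaMg(CO3)2: 33.76 × 0.4752 = 16.04 t
  talc: 360.4 × 0.04940 = 17.80 t
  magnesite: 35.61 × 0.5190 = 18.48 t
Total LOI = 78.76 t
Glass = batch − LOI = 596.6 − 78.76 = 517.8 t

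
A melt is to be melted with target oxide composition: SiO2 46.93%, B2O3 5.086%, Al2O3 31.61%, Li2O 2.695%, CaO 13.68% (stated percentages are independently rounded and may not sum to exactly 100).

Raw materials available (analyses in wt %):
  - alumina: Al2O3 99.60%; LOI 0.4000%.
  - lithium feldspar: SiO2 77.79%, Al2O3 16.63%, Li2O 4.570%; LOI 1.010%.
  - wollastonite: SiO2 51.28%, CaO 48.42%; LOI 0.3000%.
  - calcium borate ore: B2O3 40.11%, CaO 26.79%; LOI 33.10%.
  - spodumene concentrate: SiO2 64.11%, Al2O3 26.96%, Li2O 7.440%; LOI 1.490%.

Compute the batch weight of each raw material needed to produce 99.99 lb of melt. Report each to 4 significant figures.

Working values are shown (rounded to four significant figures) when written out. All arithmetic runs at full float precision at all times. Exactly one rounding lands on each reported result; derived quantities are recomputed in full float precision (yield, five oxide percentages, the totals, LOI, glass mass) starting from the weights for 99.99 lb of glass as written in the question or the answer.
Target masses of each oxide per 99.99 lb melt:
  SiO2: 46.93% × 99.99 = 46.93 lb
  B2O3: 5.086% × 99.99 = 5.085 lb
  Al2O3: 31.61% × 99.99 = 31.61 lb
  Li2O: 2.695% × 99.99 = 2.695 lb
  CaO: 13.68% × 99.99 = 13.68 lb
A balance pass over the oxides, with the batch weights as given, versus the basis set out (delivered sums recover each target within answer rounding):
  SiO2: 33.37·0.7779 + 21.23·0.5128 + 15.73·0.6411 = 46.93 lb (target 46.93 lb)
  B2O3: 12.68·0.4011 = 5.086 lb (target 5.085 lb)
  Al2O3: 21.91·0.9960 + 33.37·0.1663 + 15.73·0.2696 = 31.61 lb (target 31.61 lb)
  Li2O: 33.37·0.04570 + 15.73·0.07440 = 2.695 lb (target 2.695 lb)
  CaO: 21.23·0.4842 + 12.68·0.2679 = 13.68 lb (target 13.68 lb)
Glass mass check: batch Σ − ignition loss = 100.0 lb (the Σ of target masses is 99.99 lb; the stated basis being 99.99 lb — any gap is answer rounding).
Adding the batch up: Σ batch = 104.9 lb; LOI removed, Σ of batch·LOI: 4.920 lb; yield: glass divided by total = 95.31%.

Batch per 99.99 lb melt:
  alumina: 21.91 lb
  lithium feldspar: 33.37 lb
  wollastonite: 21.23 lb
  calcium borate ore: 12.68 lb
  spodumene concentrate: 15.73 lb
Total batch = 104.9 lb; LOI loss = 4.920 lb; yield = 95.31%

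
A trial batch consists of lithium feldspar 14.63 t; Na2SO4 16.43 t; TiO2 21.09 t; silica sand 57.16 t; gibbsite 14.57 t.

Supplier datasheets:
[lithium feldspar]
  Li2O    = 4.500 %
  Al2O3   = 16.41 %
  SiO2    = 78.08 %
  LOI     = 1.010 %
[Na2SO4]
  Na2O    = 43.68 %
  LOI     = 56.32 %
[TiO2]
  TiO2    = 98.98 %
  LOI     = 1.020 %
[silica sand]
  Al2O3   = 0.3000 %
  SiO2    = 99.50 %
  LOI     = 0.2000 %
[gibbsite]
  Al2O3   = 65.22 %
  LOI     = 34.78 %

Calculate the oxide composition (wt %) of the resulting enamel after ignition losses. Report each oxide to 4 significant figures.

Mid-chain values are printed rounded off to 4 significant digits alongside each step. The whole derivation holds full precision from first step to last; every reported value undergoes a single rounding; all derived quantities (LOI, the five compositions, totals, yield, glass mass) are rebuilt in full float precision from the batch weights on 109.1 t of glass exactly as shown in the question or the answer.
Oxide-by-oxide delivered mass:
  Li2O: 14.63·0.04500 = 0.6583 t
  Al2O3: 14.63·0.1641 + 57.16·0.003000 + 14.57·0.6522 = 12.07 t
  TiO2: 21.09·0.9898 = 20.87 t
  Na2O: 16.43·0.4368 = 7.177 t
  SiO2: 14.63·0.7808 + 57.16·0.9950 = 68.30 t
LOI: 14.63·0.01010 + 16.43·0.5632 + 21.09·0.01020 + 57.16·0.002000 + 14.57·0.3478 = 14.80 t
The glass mass, total less LOI, = 123.9 − 14.80 = 109.1 t (matching Σ of the oxides)
oxide / glass × 100 gives the wt %

Glass mass = 109.1 t (batch 123.9 − LOI 14.80).
Composition: Li2O 0.6035%, Al2O3 11.07%, TiO2 19.14%, Na2O 6.579%, SiO2 62.61%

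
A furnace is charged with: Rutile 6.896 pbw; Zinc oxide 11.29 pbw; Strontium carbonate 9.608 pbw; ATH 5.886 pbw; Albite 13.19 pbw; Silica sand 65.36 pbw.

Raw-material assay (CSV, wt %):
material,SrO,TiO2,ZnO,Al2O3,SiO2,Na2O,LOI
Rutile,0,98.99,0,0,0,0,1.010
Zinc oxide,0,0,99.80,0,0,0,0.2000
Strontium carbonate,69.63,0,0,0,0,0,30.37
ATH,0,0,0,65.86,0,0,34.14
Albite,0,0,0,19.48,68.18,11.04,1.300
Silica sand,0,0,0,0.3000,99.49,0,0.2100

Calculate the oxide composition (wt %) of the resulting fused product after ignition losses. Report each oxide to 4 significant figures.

The whole derivation maintains exact precision from start to finish; intermediates appear rounded to four significant digits across the worked steps — every reported value is rounded a single time — derived quantities (the totals, glass mass, six oxide percentages, the yield, LOI) are recomputed in full float precision from the batch weights per 106.9 pbw of glass as written in either problem or answer.
What the batch supplies per oxide:
  SrO: 9.608·0.6963 = 6.690 pbw
  TiO2: 6.896·0.9899 = 6.826 pbw
  ZnO: 11.29·0.9980 = 11.27 pbw
  Al2O3: 5.886·0.6586 + 13.19·0.1948 + 65.36·0.003000 = 6.642 pbw
  SiO2: 13.19·0.6818 + 65.36·0.9949 = 74.02 pbw
  Na2O: 13.19·0.1104 = 1.456 pbw
LOI: 6.896·0.01010 + 11.29·0.002000 + 9.608·0.3037 + 5.886·0.3414 + 13.19·0.01300 + 65.36·0.002100 = 5.328 pbw
Resulting glass, batch − LOI: 112.2 − 5.328 = 106.9 pbw (matching Σ of the oxides)
wt % = 100 × oxide mass / glass mass

Glass mass = 106.9 pbw (batch 112.2 − LOI 5.328).
Composition: SrO 6.258%, TiO2 6.386%, ZnO 10.54%, Al2O3 6.213%, SiO2 69.24%, Na2O 1.362%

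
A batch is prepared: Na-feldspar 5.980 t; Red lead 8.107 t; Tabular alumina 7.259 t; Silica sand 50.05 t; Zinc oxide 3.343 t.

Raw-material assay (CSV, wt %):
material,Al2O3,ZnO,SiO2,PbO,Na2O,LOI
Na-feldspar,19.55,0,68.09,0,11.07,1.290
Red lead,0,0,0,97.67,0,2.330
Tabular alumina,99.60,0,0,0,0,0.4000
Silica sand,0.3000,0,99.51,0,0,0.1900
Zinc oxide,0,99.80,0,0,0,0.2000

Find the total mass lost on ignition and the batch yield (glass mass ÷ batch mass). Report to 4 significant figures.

Intermediates are shown rounded to four significant figures at each printed step; all internal work keeps full float precision throughout; exactly one rounding is applied to every reported value; the derived quantities, including LOI, the five compositions, the yield, the totals, glass mass, are re-derived using the weight values on 74.34 t of glass at full precision, as written in the problem or the answer.
Loss on ignition, line by line:
  Na-feldspar: 5.980 × 0.01290 = 0.07714 t
  Red lead: 8.107 × 0.02330 = 0.1889 t
  Tabular alumina: 7.259 × 0.004000 = 0.02904 t
  Silica sand: 50.05 × 0.001900 = 0.09509 t
  Zinc oxide: 3.343 × 0.002000 = 0.006686 t
Total LOI = 0.3969 t
Glass = batch − LOI = 74.74 − 0.3969 = 74.34 t

LOI loss = 0.3969 t; glass = 74.34 t; yield = 99.47%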